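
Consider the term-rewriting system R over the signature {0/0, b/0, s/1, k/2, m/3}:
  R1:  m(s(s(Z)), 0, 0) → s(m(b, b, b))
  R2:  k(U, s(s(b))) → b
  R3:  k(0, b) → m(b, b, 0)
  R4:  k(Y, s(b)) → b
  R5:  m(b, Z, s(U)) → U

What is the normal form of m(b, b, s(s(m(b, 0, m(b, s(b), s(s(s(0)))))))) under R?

s(s(0))

1. m(b, b, s(s(m(b, 0, m(b, s(b), s(s(s(0))))))))  →  s(m(b, 0, m(b, s(b), s(s(s(0))))))   [R5 at ε]
2. s(m(b, 0, m(b, s(b), s(s(s(0))))))  →  s(m(b, 0, s(s(0))))   [R5 at 1.3]
3. s(m(b, 0, s(s(0))))  →  s(s(0))   [R5 at 1]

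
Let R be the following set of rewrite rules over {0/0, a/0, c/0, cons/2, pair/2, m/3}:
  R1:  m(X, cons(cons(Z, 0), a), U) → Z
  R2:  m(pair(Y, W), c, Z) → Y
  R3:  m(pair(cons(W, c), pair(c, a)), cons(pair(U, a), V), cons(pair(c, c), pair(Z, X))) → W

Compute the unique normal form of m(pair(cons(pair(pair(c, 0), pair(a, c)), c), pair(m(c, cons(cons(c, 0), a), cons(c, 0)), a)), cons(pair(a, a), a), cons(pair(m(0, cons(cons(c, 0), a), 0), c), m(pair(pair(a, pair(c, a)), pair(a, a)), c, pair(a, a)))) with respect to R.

1. m(pair(cons(pair(pair(c, 0), pair(a, c)), c), pair(m(c, cons(cons(c, 0), a), cons(c, 0)), a)), cons(pair(a, a), a), cons(pair(m(0, cons(cons(c, 0), a), 0), c), m(pair(pair(a, pair(c, a)), pair(a, a)), c, pair(a, a))))  →  m(pair(cons(pair(pair(c, 0), pair(a, c)), c), pair(c, a)), cons(pair(a, a), a), cons(pair(m(0, cons(cons(c, 0), a), 0), c), m(pair(pair(a, pair(c, a)), pair(a, a)), c, pair(a, a))))   [R1 at 1.2.1]
2. m(pair(cons(pair(pair(c, 0), pair(a, c)), c), pair(c, a)), cons(pair(a, a), a), cons(pair(m(0, cons(cons(c, 0), a), 0), c), m(pair(pair(a, pair(c, a)), pair(a, a)), c, pair(a, a))))  →  m(pair(cons(pair(pair(c, 0), pair(a, c)), c), pair(c, a)), cons(pair(a, a), a), cons(pair(c, c), m(pair(pair(a, pair(c, a)), pair(a, a)), c, pair(a, a))))   [R1 at 3.1.1]
3. m(pair(cons(pair(pair(c, 0), pair(a, c)), c), pair(c, a)), cons(pair(a, a), a), cons(pair(c, c), m(pair(pair(a, pair(c, a)), pair(a, a)), c, pair(a, a))))  →  m(pair(cons(pair(pair(c, 0), pair(a, c)), c), pair(c, a)), cons(pair(a, a), a), cons(pair(c, c), pair(a, pair(c, a))))   [R2 at 3.2]
4. m(pair(cons(pair(pair(c, 0), pair(a, c)), c), pair(c, a)), cons(pair(a, a), a), cons(pair(c, c), pair(a, pair(c, a))))  →  pair(pair(c, 0), pair(a, c))   [R3 at ε]

pair(pair(c, 0), pair(a, c))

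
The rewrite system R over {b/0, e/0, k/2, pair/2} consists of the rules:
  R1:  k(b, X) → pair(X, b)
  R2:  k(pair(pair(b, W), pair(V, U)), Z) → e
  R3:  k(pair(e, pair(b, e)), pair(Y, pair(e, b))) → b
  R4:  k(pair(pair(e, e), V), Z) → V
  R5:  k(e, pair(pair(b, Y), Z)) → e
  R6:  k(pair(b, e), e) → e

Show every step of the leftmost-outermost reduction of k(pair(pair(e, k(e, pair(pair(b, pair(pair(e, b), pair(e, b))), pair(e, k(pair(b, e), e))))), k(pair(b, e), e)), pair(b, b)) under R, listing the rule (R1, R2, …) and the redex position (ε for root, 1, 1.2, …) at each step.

e

1. k(pair(pair(e, k(e, pair(pair(b, pair(pair(e, b), pair(e, b))), pair(e, k(pair(b, e), e))))), k(pair(b, e), e)), pair(b, b))  →  k(pair(pair(e, e), k(pair(b, e), e)), pair(b, b))   [R5 at 1.1.2]
2. k(pair(pair(e, e), k(pair(b, e), e)), pair(b, b))  →  k(pair(b, e), e)   [R4 at ε]
3. k(pair(b, e), e)  →  e   [R6 at ε]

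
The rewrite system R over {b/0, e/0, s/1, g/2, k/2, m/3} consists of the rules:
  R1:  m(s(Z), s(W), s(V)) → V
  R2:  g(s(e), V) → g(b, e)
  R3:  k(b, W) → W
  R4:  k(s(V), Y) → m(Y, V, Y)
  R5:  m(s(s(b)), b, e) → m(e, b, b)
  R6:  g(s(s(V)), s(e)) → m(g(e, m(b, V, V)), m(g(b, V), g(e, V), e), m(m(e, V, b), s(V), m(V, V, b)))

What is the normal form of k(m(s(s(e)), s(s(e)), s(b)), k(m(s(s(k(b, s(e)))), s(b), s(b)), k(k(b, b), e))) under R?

1. k(m(s(s(e)), s(s(e)), s(b)), k(m(s(s(k(b, s(e)))), s(b), s(b)), k(k(b, b), e)))  →  k(b, k(m(s(s(k(b, s(e)))), s(b), s(b)), k(k(b, b), e)))   [R1 at 1]
2. k(b, k(m(s(s(k(b, s(e)))), s(b), s(b)), k(k(b, b), e)))  →  k(m(s(s(k(b, s(e)))), s(b), s(b)), k(k(b, b), e))   [R3 at ε]
3. k(m(s(s(k(b, s(e)))), s(b), s(b)), k(k(b, b), e))  →  k(b, k(k(b, b), e))   [R1 at 1]
4. k(b, k(k(b, b), e))  →  k(k(b, b), e)   [R3 at ε]
5. k(k(b, b), e)  →  k(b, e)   [R3 at 1]
6. k(b, e)  →  e   [R3 at ε]

e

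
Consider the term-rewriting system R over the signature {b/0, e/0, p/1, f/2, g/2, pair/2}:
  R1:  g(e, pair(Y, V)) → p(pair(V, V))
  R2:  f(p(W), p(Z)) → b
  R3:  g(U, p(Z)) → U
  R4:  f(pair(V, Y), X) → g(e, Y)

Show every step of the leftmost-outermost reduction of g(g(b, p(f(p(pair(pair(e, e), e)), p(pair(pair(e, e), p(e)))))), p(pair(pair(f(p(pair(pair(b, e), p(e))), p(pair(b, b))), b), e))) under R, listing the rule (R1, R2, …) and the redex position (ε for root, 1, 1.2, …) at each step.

1. g(g(b, p(f(p(pair(pair(e, e), e)), p(pair(pair(e, e), p(e)))))), p(pair(pair(f(p(pair(pair(b, e), p(e))), p(pair(b, b))), b), e)))  →  g(b, p(f(p(pair(pair(e, e), e)), p(pair(pair(e, e), p(e))))))   [R3 at ε]
2. g(b, p(f(p(pair(pair(e, e), e)), p(pair(pair(e, e), p(e))))))  →  b   [R3 at ε]

b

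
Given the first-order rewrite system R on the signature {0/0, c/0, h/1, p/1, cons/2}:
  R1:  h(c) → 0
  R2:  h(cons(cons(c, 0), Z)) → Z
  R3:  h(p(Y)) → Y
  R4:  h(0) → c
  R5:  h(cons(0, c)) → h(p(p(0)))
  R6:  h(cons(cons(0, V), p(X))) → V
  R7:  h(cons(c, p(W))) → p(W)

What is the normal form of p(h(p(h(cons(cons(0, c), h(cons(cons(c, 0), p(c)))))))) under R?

1. p(h(p(h(cons(cons(0, c), h(cons(cons(c, 0), p(c))))))))  →  p(h(cons(cons(0, c), h(cons(cons(c, 0), p(c))))))   [R3 at 1]
2. p(h(cons(cons(0, c), h(cons(cons(c, 0), p(c))))))  →  p(h(cons(cons(0, c), p(c))))   [R2 at 1.1.2]
3. p(h(cons(cons(0, c), p(c))))  →  p(c)   [R6 at 1]

p(c)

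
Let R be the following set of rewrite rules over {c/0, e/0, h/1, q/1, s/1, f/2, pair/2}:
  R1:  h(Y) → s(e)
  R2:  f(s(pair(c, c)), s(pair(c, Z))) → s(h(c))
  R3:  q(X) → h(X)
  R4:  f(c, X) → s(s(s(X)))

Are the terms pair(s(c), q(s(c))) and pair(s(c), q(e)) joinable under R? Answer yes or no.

yes — NF(t₁) = pair(s(c), s(e)), NF(t₂) = pair(s(c), s(e))

Reduce t₁ = pair(s(c), q(s(c))):
1. pair(s(c), q(s(c)))  →  pair(s(c), h(s(c)))   [R3 at 2]
2. pair(s(c), h(s(c)))  →  pair(s(c), s(e))   [R1 at 2]

Reduce t₂ = pair(s(c), q(e)):
1. pair(s(c), q(e))  →  pair(s(c), h(e))   [R3 at 2]
2. pair(s(c), h(e))  →  pair(s(c), s(e))   [R1 at 2]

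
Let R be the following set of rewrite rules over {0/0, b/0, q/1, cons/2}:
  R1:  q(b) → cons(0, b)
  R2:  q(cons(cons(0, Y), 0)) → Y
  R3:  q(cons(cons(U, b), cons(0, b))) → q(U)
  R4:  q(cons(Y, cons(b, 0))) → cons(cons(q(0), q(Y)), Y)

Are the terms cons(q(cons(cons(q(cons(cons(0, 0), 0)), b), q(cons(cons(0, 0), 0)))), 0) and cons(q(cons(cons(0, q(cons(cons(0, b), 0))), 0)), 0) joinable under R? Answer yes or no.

yes — NF(t₁) = cons(b, 0), NF(t₂) = cons(b, 0)

Reduce t₁ = cons(q(cons(cons(q(cons(cons(0, 0), 0)), b), q(cons(cons(0, 0), 0)))), 0):
1. cons(q(cons(cons(q(cons(cons(0, 0), 0)), b), q(cons(cons(0, 0), 0)))), 0)  →  cons(q(cons(cons(0, b), q(cons(cons(0, 0), 0)))), 0)   [R2 at 1.1.1.1]
2. cons(q(cons(cons(0, b), q(cons(cons(0, 0), 0)))), 0)  →  cons(q(cons(cons(0, b), 0)), 0)   [R2 at 1.1.2]
3. cons(q(cons(cons(0, b), 0)), 0)  →  cons(b, 0)   [R2 at 1]

Reduce t₂ = cons(q(cons(cons(0, q(cons(cons(0, b), 0))), 0)), 0):
1. cons(q(cons(cons(0, q(cons(cons(0, b), 0))), 0)), 0)  →  cons(q(cons(cons(0, b), 0)), 0)   [R2 at 1]
2. cons(q(cons(cons(0, b), 0)), 0)  →  cons(b, 0)   [R2 at 1]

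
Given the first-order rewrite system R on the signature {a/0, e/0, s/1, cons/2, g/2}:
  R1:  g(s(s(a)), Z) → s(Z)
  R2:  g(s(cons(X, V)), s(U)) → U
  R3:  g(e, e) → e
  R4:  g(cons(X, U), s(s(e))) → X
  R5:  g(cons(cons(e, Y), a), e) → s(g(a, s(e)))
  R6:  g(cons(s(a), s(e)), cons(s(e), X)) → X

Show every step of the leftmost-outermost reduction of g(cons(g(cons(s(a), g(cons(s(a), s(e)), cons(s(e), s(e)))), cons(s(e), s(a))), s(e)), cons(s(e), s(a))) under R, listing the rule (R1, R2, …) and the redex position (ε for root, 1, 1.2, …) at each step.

1. g(cons(g(cons(s(a), g(cons(s(a), s(e)), cons(s(e), s(e)))), cons(s(e), s(a))), s(e)), cons(s(e), s(a)))  →  g(cons(g(cons(s(a), s(e)), cons(s(e), s(a))), s(e)), cons(s(e), s(a)))   [R6 at 1.1.1.2]
2. g(cons(g(cons(s(a), s(e)), cons(s(e), s(a))), s(e)), cons(s(e), s(a)))  →  g(cons(s(a), s(e)), cons(s(e), s(a)))   [R6 at 1.1]
3. g(cons(s(a), s(e)), cons(s(e), s(a)))  →  s(a)   [R6 at ε]

s(a)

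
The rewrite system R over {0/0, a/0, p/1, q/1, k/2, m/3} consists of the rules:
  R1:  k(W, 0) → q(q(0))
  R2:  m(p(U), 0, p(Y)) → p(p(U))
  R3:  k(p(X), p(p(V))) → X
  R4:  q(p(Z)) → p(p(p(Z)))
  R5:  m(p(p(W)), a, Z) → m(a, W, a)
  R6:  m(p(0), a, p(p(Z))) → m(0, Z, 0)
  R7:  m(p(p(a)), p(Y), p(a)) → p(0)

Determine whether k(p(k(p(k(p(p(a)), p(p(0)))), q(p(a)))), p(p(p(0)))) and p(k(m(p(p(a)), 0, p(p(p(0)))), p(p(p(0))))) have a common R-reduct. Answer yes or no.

no — NF(t₁) = p(a), NF(t₂) = p(p(p(a)))

Reduce t₁ = k(p(k(p(k(p(p(a)), p(p(0)))), q(p(a)))), p(p(p(0)))):
1. k(p(k(p(k(p(p(a)), p(p(0)))), q(p(a)))), p(p(p(0))))  →  k(p(k(p(p(a)), p(p(0)))), q(p(a)))   [R3 at ε]
2. k(p(k(p(p(a)), p(p(0)))), q(p(a)))  →  k(p(p(a)), q(p(a)))   [R3 at 1.1]
3. k(p(p(a)), q(p(a)))  →  k(p(p(a)), p(p(p(a))))   [R4 at 2]
4. k(p(p(a)), p(p(p(a))))  →  p(a)   [R3 at ε]

Reduce t₂ = p(k(m(p(p(a)), 0, p(p(p(0)))), p(p(p(0))))):
1. p(k(m(p(p(a)), 0, p(p(p(0)))), p(p(p(0)))))  →  p(k(p(p(p(a))), p(p(p(0)))))   [R2 at 1.1]
2. p(k(p(p(p(a))), p(p(p(0)))))  →  p(p(p(a)))   [R3 at 1]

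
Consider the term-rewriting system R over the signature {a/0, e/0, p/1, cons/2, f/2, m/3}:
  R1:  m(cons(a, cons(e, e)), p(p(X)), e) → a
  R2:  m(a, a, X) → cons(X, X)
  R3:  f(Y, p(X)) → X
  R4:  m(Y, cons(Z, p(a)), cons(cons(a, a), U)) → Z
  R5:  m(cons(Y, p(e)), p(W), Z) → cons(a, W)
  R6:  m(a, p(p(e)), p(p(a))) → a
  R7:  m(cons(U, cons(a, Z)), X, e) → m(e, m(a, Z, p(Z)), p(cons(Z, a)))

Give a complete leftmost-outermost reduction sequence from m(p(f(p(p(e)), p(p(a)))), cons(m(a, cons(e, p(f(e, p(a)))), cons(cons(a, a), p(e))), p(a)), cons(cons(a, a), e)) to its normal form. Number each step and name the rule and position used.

e

1. m(p(f(p(p(e)), p(p(a)))), cons(m(a, cons(e, p(f(e, p(a)))), cons(cons(a, a), p(e))), p(a)), cons(cons(a, a), e))  →  m(a, cons(e, p(f(e, p(a)))), cons(cons(a, a), p(e)))   [R4 at ε]
2. m(a, cons(e, p(f(e, p(a)))), cons(cons(a, a), p(e)))  →  m(a, cons(e, p(a)), cons(cons(a, a), p(e)))   [R3 at 2.2.1]
3. m(a, cons(e, p(a)), cons(cons(a, a), p(e)))  →  e   [R4 at ε]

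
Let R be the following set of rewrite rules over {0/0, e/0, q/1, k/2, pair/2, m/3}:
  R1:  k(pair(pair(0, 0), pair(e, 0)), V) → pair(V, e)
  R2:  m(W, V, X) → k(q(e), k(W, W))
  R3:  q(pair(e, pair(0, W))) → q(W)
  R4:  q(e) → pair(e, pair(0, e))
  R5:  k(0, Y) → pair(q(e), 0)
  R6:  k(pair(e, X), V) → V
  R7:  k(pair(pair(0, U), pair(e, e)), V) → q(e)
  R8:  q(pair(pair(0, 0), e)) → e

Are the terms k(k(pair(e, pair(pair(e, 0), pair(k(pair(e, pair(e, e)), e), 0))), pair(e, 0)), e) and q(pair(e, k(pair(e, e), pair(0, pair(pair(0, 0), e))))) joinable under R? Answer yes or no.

Reduce t₁ = k(k(pair(e, pair(pair(e, 0), pair(k(pair(e, pair(e, e)), e), 0))), pair(e, 0)), e):
1. k(k(pair(e, pair(pair(e, 0), pair(k(pair(e, pair(e, e)), e), 0))), pair(e, 0)), e)  →  k(pair(e, 0), e)   [R6 at 1]
2. k(pair(e, 0), e)  →  e   [R6 at ε]

Reduce t₂ = q(pair(e, k(pair(e, e), pair(0, pair(pair(0, 0), e))))):
1. q(pair(e, k(pair(e, e), pair(0, pair(pair(0, 0), e)))))  →  q(pair(e, pair(0, pair(pair(0, 0), e))))   [R6 at 1.2]
2. q(pair(e, pair(0, pair(pair(0, 0), e))))  →  q(pair(pair(0, 0), e))   [R3 at ε]
3. q(pair(pair(0, 0), e))  →  e   [R8 at ε]

yes — NF(t₁) = e, NF(t₂) = e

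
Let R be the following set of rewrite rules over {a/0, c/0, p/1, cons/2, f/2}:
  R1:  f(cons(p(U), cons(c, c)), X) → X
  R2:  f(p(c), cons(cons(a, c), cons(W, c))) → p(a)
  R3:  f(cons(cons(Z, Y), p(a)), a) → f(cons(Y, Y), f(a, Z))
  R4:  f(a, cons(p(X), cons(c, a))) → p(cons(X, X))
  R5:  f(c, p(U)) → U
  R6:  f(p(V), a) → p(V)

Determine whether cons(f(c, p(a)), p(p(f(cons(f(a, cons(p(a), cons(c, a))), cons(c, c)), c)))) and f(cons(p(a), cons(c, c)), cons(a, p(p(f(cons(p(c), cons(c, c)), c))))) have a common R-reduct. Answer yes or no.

yes — NF(t₁) = cons(a, p(p(c))), NF(t₂) = cons(a, p(p(c)))

Reduce t₁ = cons(f(c, p(a)), p(p(f(cons(f(a, cons(p(a), cons(c, a))), cons(c, c)), c)))):
1. cons(f(c, p(a)), p(p(f(cons(f(a, cons(p(a), cons(c, a))), cons(c, c)), c))))  →  cons(a, p(p(f(cons(f(a, cons(p(a), cons(c, a))), cons(c, c)), c))))   [R5 at 1]
2. cons(a, p(p(f(cons(f(a, cons(p(a), cons(c, a))), cons(c, c)), c))))  →  cons(a, p(p(f(cons(p(cons(a, a)), cons(c, c)), c))))   [R4 at 2.1.1.1.1]
3. cons(a, p(p(f(cons(p(cons(a, a)), cons(c, c)), c))))  →  cons(a, p(p(c)))   [R1 at 2.1.1]

Reduce t₂ = f(cons(p(a), cons(c, c)), cons(a, p(p(f(cons(p(c), cons(c, c)), c))))):
1. f(cons(p(a), cons(c, c)), cons(a, p(p(f(cons(p(c), cons(c, c)), c)))))  →  cons(a, p(p(f(cons(p(c), cons(c, c)), c))))   [R1 at ε]
2. cons(a, p(p(f(cons(p(c), cons(c, c)), c))))  →  cons(a, p(p(c)))   [R1 at 2.1.1]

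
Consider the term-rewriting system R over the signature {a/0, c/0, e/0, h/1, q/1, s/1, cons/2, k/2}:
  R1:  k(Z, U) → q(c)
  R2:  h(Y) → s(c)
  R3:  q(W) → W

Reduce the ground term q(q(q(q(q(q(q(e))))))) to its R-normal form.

e

1. q(q(q(q(q(q(q(e)))))))  →  q(q(q(q(q(q(e))))))   [R3 at ε]
2. q(q(q(q(q(q(e))))))  →  q(q(q(q(q(e)))))   [R3 at ε]
3. q(q(q(q(q(e)))))  →  q(q(q(q(e))))   [R3 at ε]
4. q(q(q(q(e))))  →  q(q(q(e)))   [R3 at ε]
5. q(q(q(e)))  →  q(q(e))   [R3 at ε]
6. q(q(e))  →  q(e)   [R3 at ε]
7. q(e)  →  e   [R3 at ε]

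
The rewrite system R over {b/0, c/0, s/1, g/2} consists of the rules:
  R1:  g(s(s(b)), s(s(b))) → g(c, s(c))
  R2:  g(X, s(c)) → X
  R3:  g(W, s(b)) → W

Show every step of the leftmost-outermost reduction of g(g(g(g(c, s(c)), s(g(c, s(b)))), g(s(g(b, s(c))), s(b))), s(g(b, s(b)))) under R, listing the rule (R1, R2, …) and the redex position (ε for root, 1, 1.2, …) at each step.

1. g(g(g(g(c, s(c)), s(g(c, s(b)))), g(s(g(b, s(c))), s(b))), s(g(b, s(b))))  →  g(g(g(c, s(g(c, s(b)))), g(s(g(b, s(c))), s(b))), s(g(b, s(b))))   [R2 at 1.1.1]
2. g(g(g(c, s(g(c, s(b)))), g(s(g(b, s(c))), s(b))), s(g(b, s(b))))  →  g(g(g(c, s(c)), g(s(g(b, s(c))), s(b))), s(g(b, s(b))))   [R3 at 1.1.2.1]
3. g(g(g(c, s(c)), g(s(g(b, s(c))), s(b))), s(g(b, s(b))))  →  g(g(c, g(s(g(b, s(c))), s(b))), s(g(b, s(b))))   [R2 at 1.1]
4. g(g(c, g(s(g(b, s(c))), s(b))), s(g(b, s(b))))  →  g(g(c, s(g(b, s(c)))), s(g(b, s(b))))   [R3 at 1.2]
5. g(g(c, s(g(b, s(c)))), s(g(b, s(b))))  →  g(g(c, s(b)), s(g(b, s(b))))   [R2 at 1.2.1]
6. g(g(c, s(b)), s(g(b, s(b))))  →  g(c, s(g(b, s(b))))   [R3 at 1]
7. g(c, s(g(b, s(b))))  →  g(c, s(b))   [R3 at 2.1]
8. g(c, s(b))  →  c   [R3 at ε]

c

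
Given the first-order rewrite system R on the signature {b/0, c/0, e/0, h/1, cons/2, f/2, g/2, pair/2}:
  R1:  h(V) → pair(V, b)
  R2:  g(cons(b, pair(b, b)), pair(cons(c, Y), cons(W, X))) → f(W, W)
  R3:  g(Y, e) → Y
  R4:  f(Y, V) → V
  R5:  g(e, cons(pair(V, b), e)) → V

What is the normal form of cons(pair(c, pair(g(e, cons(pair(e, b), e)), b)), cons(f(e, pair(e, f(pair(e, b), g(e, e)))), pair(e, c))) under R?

1. cons(pair(c, pair(g(e, cons(pair(e, b), e)), b)), cons(f(e, pair(e, f(pair(e, b), g(e, e)))), pair(e, c)))  →  cons(pair(c, pair(e, b)), cons(f(e, pair(e, f(pair(e, b), g(e, e)))), pair(e, c)))   [R5 at 1.2.1]
2. cons(pair(c, pair(e, b)), cons(f(e, pair(e, f(pair(e, b), g(e, e)))), pair(e, c)))  →  cons(pair(c, pair(e, b)), cons(pair(e, f(pair(e, b), g(e, e))), pair(e, c)))   [R4 at 2.1]
3. cons(pair(c, pair(e, b)), cons(pair(e, f(pair(e, b), g(e, e))), pair(e, c)))  →  cons(pair(c, pair(e, b)), cons(pair(e, g(e, e)), pair(e, c)))   [R4 at 2.1.2]
4. cons(pair(c, pair(e, b)), cons(pair(e, g(e, e)), pair(e, c)))  →  cons(pair(c, pair(e, b)), cons(pair(e, e), pair(e, c)))   [R3 at 2.1.2]

cons(pair(c, pair(e, b)), cons(pair(e, e), pair(e, c)))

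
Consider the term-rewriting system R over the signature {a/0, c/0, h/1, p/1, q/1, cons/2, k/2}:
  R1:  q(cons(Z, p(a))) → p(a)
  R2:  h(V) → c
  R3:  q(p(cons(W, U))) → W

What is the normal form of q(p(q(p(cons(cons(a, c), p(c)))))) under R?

a

1. q(p(q(p(cons(cons(a, c), p(c))))))  →  q(p(cons(a, c)))   [R3 at 1.1]
2. q(p(cons(a, c)))  →  a   [R3 at ε]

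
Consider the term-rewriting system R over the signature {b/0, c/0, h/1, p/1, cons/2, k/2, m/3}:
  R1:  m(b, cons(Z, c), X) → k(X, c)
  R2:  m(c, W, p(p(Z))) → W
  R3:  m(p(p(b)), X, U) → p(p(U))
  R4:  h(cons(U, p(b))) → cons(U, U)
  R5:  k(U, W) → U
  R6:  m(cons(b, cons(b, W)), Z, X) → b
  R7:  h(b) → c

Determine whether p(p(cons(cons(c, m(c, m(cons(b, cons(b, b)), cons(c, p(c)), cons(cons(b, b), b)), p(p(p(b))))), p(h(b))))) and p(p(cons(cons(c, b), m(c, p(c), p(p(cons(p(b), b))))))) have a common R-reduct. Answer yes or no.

Reduce t₁ = p(p(cons(cons(c, m(c, m(cons(b, cons(b, b)), cons(c, p(c)), cons(cons(b, b), b)), p(p(p(b))))), p(h(b))))):
1. p(p(cons(cons(c, m(c, m(cons(b, cons(b, b)), cons(c, p(c)), cons(cons(b, b), b)), p(p(p(b))))), p(h(b)))))  →  p(p(cons(cons(c, m(cons(b, cons(b, b)), cons(c, p(c)), cons(cons(b, b), b))), p(h(b)))))   [R2 at 1.1.1.2]
2. p(p(cons(cons(c, m(cons(b, cons(b, b)), cons(c, p(c)), cons(cons(b, b), b))), p(h(b)))))  →  p(p(cons(cons(c, b), p(h(b)))))   [R6 at 1.1.1.2]
3. p(p(cons(cons(c, b), p(h(b)))))  →  p(p(cons(cons(c, b), p(c))))   [R7 at 1.1.2.1]

Reduce t₂ = p(p(cons(cons(c, b), m(c, p(c), p(p(cons(p(b), b))))))):
1. p(p(cons(cons(c, b), m(c, p(c), p(p(cons(p(b), b)))))))  →  p(p(cons(cons(c, b), p(c))))   [R2 at 1.1.2]

yes — NF(t₁) = p(p(cons(cons(c, b), p(c)))), NF(t₂) = p(p(cons(cons(c, b), p(c))))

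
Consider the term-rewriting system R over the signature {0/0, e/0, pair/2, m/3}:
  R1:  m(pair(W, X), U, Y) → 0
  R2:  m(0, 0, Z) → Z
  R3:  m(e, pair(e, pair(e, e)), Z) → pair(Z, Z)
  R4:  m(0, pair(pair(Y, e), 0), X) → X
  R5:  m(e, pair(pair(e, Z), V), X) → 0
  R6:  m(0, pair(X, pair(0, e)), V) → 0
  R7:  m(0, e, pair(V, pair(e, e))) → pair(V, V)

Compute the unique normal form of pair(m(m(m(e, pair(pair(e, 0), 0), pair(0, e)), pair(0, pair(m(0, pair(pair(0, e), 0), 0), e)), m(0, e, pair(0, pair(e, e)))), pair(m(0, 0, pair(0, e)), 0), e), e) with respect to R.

1. pair(m(m(m(e, pair(pair(e, 0), 0), pair(0, e)), pair(0, pair(m(0, pair(pair(0, e), 0), 0), e)), m(0, e, pair(0, pair(e, e)))), pair(m(0, 0, pair(0, e)), 0), e), e)  →  pair(m(m(0, pair(0, pair(m(0, pair(pair(0, e), 0), 0), e)), m(0, e, pair(0, pair(e, e)))), pair(m(0, 0, pair(0, e)), 0), e), e)   [R5 at 1.1.1]
2. pair(m(m(0, pair(0, pair(m(0, pair(pair(0, e), 0), 0), e)), m(0, e, pair(0, pair(e, e)))), pair(m(0, 0, pair(0, e)), 0), e), e)  →  pair(m(m(0, pair(0, pair(0, e)), m(0, e, pair(0, pair(e, e)))), pair(m(0, 0, pair(0, e)), 0), e), e)   [R4 at 1.1.2.2.1]
3. pair(m(m(0, pair(0, pair(0, e)), m(0, e, pair(0, pair(e, e)))), pair(m(0, 0, pair(0, e)), 0), e), e)  →  pair(m(0, pair(m(0, 0, pair(0, e)), 0), e), e)   [R6 at 1.1]
4. pair(m(0, pair(m(0, 0, pair(0, e)), 0), e), e)  →  pair(m(0, pair(pair(0, e), 0), e), e)   [R2 at 1.2.1]
5. pair(m(0, pair(pair(0, e), 0), e), e)  →  pair(e, e)   [R4 at 1]

pair(e, e)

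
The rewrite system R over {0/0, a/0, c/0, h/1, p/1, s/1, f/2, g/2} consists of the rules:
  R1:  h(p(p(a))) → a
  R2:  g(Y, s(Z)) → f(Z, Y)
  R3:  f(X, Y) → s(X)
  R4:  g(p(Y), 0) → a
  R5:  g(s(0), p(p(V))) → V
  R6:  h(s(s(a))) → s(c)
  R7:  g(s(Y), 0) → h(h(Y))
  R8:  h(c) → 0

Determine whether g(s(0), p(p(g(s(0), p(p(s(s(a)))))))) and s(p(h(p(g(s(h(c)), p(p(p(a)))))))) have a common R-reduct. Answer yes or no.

Reduce t₁ = g(s(0), p(p(g(s(0), p(p(s(s(a)))))))):
1. g(s(0), p(p(g(s(0), p(p(s(s(a))))))))  →  g(s(0), p(p(s(s(a)))))   [R5 at ε]
2. g(s(0), p(p(s(s(a)))))  →  s(s(a))   [R5 at ε]

Reduce t₂ = s(p(h(p(g(s(h(c)), p(p(p(a)))))))):
1. s(p(h(p(g(s(h(c)), p(p(p(a))))))))  →  s(p(h(p(g(s(0), p(p(p(a))))))))   [R8 at 1.1.1.1.1.1]
2. s(p(h(p(g(s(0), p(p(p(a))))))))  →  s(p(h(p(p(a)))))   [R5 at 1.1.1.1]
3. s(p(h(p(p(a)))))  →  s(p(a))   [R1 at 1.1]

no — NF(t₁) = s(s(a)), NF(t₂) = s(p(a))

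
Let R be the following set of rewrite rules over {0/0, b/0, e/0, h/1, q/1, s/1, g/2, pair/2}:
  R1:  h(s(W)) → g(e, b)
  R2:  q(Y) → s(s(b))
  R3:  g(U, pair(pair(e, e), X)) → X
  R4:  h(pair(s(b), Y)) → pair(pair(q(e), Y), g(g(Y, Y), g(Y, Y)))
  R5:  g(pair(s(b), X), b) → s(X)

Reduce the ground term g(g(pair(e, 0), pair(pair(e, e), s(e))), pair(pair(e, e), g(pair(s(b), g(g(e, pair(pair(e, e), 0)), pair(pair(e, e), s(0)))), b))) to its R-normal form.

s(s(0))

1. g(g(pair(e, 0), pair(pair(e, e), s(e))), pair(pair(e, e), g(pair(s(b), g(g(e, pair(pair(e, e), 0)), pair(pair(e, e), s(0)))), b)))  →  g(pair(s(b), g(g(e, pair(pair(e, e), 0)), pair(pair(e, e), s(0)))), b)   [R3 at ε]
2. g(pair(s(b), g(g(e, pair(pair(e, e), 0)), pair(pair(e, e), s(0)))), b)  →  s(g(g(e, pair(pair(e, e), 0)), pair(pair(e, e), s(0))))   [R5 at ε]
3. s(g(g(e, pair(pair(e, e), 0)), pair(pair(e, e), s(0))))  →  s(s(0))   [R3 at 1]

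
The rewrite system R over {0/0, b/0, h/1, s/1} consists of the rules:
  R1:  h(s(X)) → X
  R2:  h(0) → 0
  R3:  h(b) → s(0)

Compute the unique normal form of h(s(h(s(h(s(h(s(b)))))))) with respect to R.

b

1. h(s(h(s(h(s(h(s(b))))))))  →  h(s(h(s(h(s(b))))))   [R1 at ε]
2. h(s(h(s(h(s(b))))))  →  h(s(h(s(b))))   [R1 at ε]
3. h(s(h(s(b))))  →  h(s(b))   [R1 at ε]
4. h(s(b))  →  b   [R1 at ε]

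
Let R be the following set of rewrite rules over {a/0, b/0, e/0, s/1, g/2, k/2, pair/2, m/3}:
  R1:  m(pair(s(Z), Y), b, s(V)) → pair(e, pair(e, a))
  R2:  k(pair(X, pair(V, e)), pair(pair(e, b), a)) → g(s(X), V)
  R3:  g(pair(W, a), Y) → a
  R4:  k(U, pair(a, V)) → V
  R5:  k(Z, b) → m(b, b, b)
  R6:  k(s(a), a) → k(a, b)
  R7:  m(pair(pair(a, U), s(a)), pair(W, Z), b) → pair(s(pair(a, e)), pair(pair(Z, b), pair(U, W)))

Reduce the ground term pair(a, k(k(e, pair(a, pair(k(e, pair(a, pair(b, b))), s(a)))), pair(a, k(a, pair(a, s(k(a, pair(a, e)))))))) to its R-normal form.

1. pair(a, k(k(e, pair(a, pair(k(e, pair(a, pair(b, b))), s(a)))), pair(a, k(a, pair(a, s(k(a, pair(a, e))))))))  →  pair(a, k(a, pair(a, s(k(a, pair(a, e))))))   [R4 at 2]
2. pair(a, k(a, pair(a, s(k(a, pair(a, e))))))  →  pair(a, s(k(a, pair(a, e))))   [R4 at 2]
3. pair(a, s(k(a, pair(a, e))))  →  pair(a, s(e))   [R4 at 2.1]

pair(a, s(e))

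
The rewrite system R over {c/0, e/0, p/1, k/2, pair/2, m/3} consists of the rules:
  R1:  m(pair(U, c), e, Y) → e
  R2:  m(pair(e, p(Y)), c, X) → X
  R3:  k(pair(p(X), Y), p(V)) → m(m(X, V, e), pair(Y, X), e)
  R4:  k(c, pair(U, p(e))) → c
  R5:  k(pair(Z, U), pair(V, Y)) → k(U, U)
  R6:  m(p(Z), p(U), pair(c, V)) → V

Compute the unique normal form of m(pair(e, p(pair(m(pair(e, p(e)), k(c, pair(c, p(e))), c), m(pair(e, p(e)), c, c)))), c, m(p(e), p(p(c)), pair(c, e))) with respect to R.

e

1. m(pair(e, p(pair(m(pair(e, p(e)), k(c, pair(c, p(e))), c), m(pair(e, p(e)), c, c)))), c, m(p(e), p(p(c)), pair(c, e)))  →  m(p(e), p(p(c)), pair(c, e))   [R2 at ε]
2. m(p(e), p(p(c)), pair(c, e))  →  e   [R6 at ε]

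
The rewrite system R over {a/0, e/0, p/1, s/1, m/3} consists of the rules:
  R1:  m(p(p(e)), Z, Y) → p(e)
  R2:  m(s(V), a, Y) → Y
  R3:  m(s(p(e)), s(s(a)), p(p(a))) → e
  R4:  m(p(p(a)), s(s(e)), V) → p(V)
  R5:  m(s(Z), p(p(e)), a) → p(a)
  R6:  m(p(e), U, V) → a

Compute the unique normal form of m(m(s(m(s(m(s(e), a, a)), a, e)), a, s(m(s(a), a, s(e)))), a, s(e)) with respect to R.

1. m(m(s(m(s(m(s(e), a, a)), a, e)), a, s(m(s(a), a, s(e)))), a, s(e))  →  m(s(m(s(a), a, s(e))), a, s(e))   [R2 at 1]
2. m(s(m(s(a), a, s(e))), a, s(e))  →  s(e)   [R2 at ε]

s(e)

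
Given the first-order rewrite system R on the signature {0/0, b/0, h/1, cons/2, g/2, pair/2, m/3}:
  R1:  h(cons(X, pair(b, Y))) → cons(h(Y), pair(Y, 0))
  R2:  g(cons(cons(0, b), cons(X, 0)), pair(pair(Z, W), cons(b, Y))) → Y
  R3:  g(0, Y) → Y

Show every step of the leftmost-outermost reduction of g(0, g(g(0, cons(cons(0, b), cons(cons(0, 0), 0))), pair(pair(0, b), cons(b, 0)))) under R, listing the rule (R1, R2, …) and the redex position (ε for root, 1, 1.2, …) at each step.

1. g(0, g(g(0, cons(cons(0, b), cons(cons(0, 0), 0))), pair(pair(0, b), cons(b, 0))))  →  g(g(0, cons(cons(0, b), cons(cons(0, 0), 0))), pair(pair(0, b), cons(b, 0)))   [R3 at ε]
2. g(g(0, cons(cons(0, b), cons(cons(0, 0), 0))), pair(pair(0, b), cons(b, 0)))  →  g(cons(cons(0, b), cons(cons(0, 0), 0)), pair(pair(0, b), cons(b, 0)))   [R3 at 1]
3. g(cons(cons(0, b), cons(cons(0, 0), 0)), pair(pair(0, b), cons(b, 0)))  →  0   [R2 at ε]

0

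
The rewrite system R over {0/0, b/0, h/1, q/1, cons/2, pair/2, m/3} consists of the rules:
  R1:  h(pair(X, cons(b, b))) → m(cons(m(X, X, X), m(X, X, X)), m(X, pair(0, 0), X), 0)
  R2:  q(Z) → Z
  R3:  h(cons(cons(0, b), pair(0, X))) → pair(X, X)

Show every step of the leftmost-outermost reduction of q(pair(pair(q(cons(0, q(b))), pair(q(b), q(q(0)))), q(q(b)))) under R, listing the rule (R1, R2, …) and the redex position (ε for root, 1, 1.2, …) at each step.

1. q(pair(pair(q(cons(0, q(b))), pair(q(b), q(q(0)))), q(q(b))))  →  pair(pair(q(cons(0, q(b))), pair(q(b), q(q(0)))), q(q(b)))   [R2 at ε]
2. pair(pair(q(cons(0, q(b))), pair(q(b), q(q(0)))), q(q(b)))  →  pair(pair(cons(0, q(b)), pair(q(b), q(q(0)))), q(q(b)))   [R2 at 1.1]
3. pair(pair(cons(0, q(b)), pair(q(b), q(q(0)))), q(q(b)))  →  pair(pair(cons(0, b), pair(q(b), q(q(0)))), q(q(b)))   [R2 at 1.1.2]
4. pair(pair(cons(0, b), pair(q(b), q(q(0)))), q(q(b)))  →  pair(pair(cons(0, b), pair(b, q(q(0)))), q(q(b)))   [R2 at 1.2.1]
5. pair(pair(cons(0, b), pair(b, q(q(0)))), q(q(b)))  →  pair(pair(cons(0, b), pair(b, q(0))), q(q(b)))   [R2 at 1.2.2]
6. pair(pair(cons(0, b), pair(b, q(0))), q(q(b)))  →  pair(pair(cons(0, b), pair(b, 0)), q(q(b)))   [R2 at 1.2.2]
7. pair(pair(cons(0, b), pair(b, 0)), q(q(b)))  →  pair(pair(cons(0, b), pair(b, 0)), q(b))   [R2 at 2]
8. pair(pair(cons(0, b), pair(b, 0)), q(b))  →  pair(pair(cons(0, b), pair(b, 0)), b)   [R2 at 2]

pair(pair(cons(0, b), pair(b, 0)), b)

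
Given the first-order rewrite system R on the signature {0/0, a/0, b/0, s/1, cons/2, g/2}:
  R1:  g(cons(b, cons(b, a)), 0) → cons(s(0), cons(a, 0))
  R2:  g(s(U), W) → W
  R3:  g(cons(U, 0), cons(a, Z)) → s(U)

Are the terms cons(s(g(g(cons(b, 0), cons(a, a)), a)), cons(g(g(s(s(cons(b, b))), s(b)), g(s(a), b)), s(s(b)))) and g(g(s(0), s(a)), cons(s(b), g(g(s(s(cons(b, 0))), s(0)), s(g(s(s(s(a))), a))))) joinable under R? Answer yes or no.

no — NF(t₁) = cons(s(a), cons(b, s(s(b)))), NF(t₂) = cons(s(b), s(a))

Reduce t₁ = cons(s(g(g(cons(b, 0), cons(a, a)), a)), cons(g(g(s(s(cons(b, b))), s(b)), g(s(a), b)), s(s(b)))):
1. cons(s(g(g(cons(b, 0), cons(a, a)), a)), cons(g(g(s(s(cons(b, b))), s(b)), g(s(a), b)), s(s(b))))  →  cons(s(g(s(b), a)), cons(g(g(s(s(cons(b, b))), s(b)), g(s(a), b)), s(s(b))))   [R3 at 1.1.1]
2. cons(s(g(s(b), a)), cons(g(g(s(s(cons(b, b))), s(b)), g(s(a), b)), s(s(b))))  →  cons(s(a), cons(g(g(s(s(cons(b, b))), s(b)), g(s(a), b)), s(s(b))))   [R2 at 1.1]
3. cons(s(a), cons(g(g(s(s(cons(b, b))), s(b)), g(s(a), b)), s(s(b))))  →  cons(s(a), cons(g(s(b), g(s(a), b)), s(s(b))))   [R2 at 2.1.1]
4. cons(s(a), cons(g(s(b), g(s(a), b)), s(s(b))))  →  cons(s(a), cons(g(s(a), b), s(s(b))))   [R2 at 2.1]
5. cons(s(a), cons(g(s(a), b), s(s(b))))  →  cons(s(a), cons(b, s(s(b))))   [R2 at 2.1]

Reduce t₂ = g(g(s(0), s(a)), cons(s(b), g(g(s(s(cons(b, 0))), s(0)), s(g(s(s(s(a))), a))))):
1. g(g(s(0), s(a)), cons(s(b), g(g(s(s(cons(b, 0))), s(0)), s(g(s(s(s(a))), a)))))  →  g(s(a), cons(s(b), g(g(s(s(cons(b, 0))), s(0)), s(g(s(s(s(a))), a)))))   [R2 at 1]
2. g(s(a), cons(s(b), g(g(s(s(cons(b, 0))), s(0)), s(g(s(s(s(a))), a)))))  →  cons(s(b), g(g(s(s(cons(b, 0))), s(0)), s(g(s(s(s(a))), a))))   [R2 at ε]
3. cons(s(b), g(g(s(s(cons(b, 0))), s(0)), s(g(s(s(s(a))), a))))  →  cons(s(b), g(s(0), s(g(s(s(s(a))), a))))   [R2 at 2.1]
4. cons(s(b), g(s(0), s(g(s(s(s(a))), a))))  →  cons(s(b), s(g(s(s(s(a))), a)))   [R2 at 2]
5. cons(s(b), s(g(s(s(s(a))), a)))  →  cons(s(b), s(a))   [R2 at 2.1]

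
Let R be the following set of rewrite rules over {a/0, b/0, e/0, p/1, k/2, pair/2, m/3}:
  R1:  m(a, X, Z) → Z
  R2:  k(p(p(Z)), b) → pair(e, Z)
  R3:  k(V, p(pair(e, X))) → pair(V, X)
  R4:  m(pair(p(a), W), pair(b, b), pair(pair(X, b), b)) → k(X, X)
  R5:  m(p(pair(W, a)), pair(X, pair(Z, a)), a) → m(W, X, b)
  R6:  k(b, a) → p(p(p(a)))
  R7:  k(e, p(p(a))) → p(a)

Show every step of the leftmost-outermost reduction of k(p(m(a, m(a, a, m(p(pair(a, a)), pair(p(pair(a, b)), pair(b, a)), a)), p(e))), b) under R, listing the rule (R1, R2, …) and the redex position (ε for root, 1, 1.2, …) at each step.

1. k(p(m(a, m(a, a, m(p(pair(a, a)), pair(p(pair(a, b)), pair(b, a)), a)), p(e))), b)  →  k(p(p(e)), b)   [R1 at 1.1]
2. k(p(p(e)), b)  →  pair(e, e)   [R2 at ε]

pair(e, e)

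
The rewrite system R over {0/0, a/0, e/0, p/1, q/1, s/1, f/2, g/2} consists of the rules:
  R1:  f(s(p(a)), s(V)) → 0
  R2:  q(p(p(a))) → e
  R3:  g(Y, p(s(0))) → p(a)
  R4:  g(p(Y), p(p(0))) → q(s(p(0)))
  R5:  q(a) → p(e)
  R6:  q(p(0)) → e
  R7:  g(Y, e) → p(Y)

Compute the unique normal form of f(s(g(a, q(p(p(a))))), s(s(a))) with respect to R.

1. f(s(g(a, q(p(p(a))))), s(s(a)))  →  f(s(g(a, e)), s(s(a)))   [R2 at 1.1.2]
2. f(s(g(a, e)), s(s(a)))  →  f(s(p(a)), s(s(a)))   [R7 at 1.1]
3. f(s(p(a)), s(s(a)))  →  0   [R1 at ε]

0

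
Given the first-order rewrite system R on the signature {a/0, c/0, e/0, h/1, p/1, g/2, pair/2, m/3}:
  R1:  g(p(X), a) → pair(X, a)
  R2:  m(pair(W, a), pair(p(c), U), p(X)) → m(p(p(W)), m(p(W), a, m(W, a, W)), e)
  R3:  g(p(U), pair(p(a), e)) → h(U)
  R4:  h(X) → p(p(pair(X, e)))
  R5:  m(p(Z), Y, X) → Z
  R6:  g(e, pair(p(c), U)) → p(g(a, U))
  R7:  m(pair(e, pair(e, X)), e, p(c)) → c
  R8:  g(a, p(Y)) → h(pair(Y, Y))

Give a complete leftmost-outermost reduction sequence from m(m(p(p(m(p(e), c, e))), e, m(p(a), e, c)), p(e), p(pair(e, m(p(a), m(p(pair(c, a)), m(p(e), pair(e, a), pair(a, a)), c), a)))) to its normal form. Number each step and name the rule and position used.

e

1. m(m(p(p(m(p(e), c, e))), e, m(p(a), e, c)), p(e), p(pair(e, m(p(a), m(p(pair(c, a)), m(p(e), pair(e, a), pair(a, a)), c), a))))  →  m(p(m(p(e), c, e)), p(e), p(pair(e, m(p(a), m(p(pair(c, a)), m(p(e), pair(e, a), pair(a, a)), c), a))))   [R5 at 1]
2. m(p(m(p(e), c, e)), p(e), p(pair(e, m(p(a), m(p(pair(c, a)), m(p(e), pair(e, a), pair(a, a)), c), a))))  →  m(p(e), c, e)   [R5 at ε]
3. m(p(e), c, e)  →  e   [R5 at ε]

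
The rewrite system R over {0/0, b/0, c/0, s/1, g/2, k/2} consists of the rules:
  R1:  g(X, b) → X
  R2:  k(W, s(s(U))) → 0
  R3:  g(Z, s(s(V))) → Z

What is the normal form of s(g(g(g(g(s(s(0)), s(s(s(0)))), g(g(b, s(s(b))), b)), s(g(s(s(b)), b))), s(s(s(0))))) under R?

1. s(g(g(g(g(s(s(0)), s(s(s(0)))), g(g(b, s(s(b))), b)), s(g(s(s(b)), b))), s(s(s(0)))))  →  s(g(g(g(s(s(0)), s(s(s(0)))), g(g(b, s(s(b))), b)), s(g(s(s(b)), b))))   [R3 at 1]
2. s(g(g(g(s(s(0)), s(s(s(0)))), g(g(b, s(s(b))), b)), s(g(s(s(b)), b))))  →  s(g(g(s(s(0)), g(g(b, s(s(b))), b)), s(g(s(s(b)), b))))   [R3 at 1.1.1]
3. s(g(g(s(s(0)), g(g(b, s(s(b))), b)), s(g(s(s(b)), b))))  →  s(g(g(s(s(0)), g(b, s(s(b)))), s(g(s(s(b)), b))))   [R1 at 1.1.2]
4. s(g(g(s(s(0)), g(b, s(s(b)))), s(g(s(s(b)), b))))  →  s(g(g(s(s(0)), b), s(g(s(s(b)), b))))   [R3 at 1.1.2]
5. s(g(g(s(s(0)), b), s(g(s(s(b)), b))))  →  s(g(s(s(0)), s(g(s(s(b)), b))))   [R1 at 1.1]
6. s(g(s(s(0)), s(g(s(s(b)), b))))  →  s(g(s(s(0)), s(s(s(b)))))   [R1 at 1.2.1]
7. s(g(s(s(0)), s(s(s(b)))))  →  s(s(s(0)))   [R3 at 1]

s(s(s(0)))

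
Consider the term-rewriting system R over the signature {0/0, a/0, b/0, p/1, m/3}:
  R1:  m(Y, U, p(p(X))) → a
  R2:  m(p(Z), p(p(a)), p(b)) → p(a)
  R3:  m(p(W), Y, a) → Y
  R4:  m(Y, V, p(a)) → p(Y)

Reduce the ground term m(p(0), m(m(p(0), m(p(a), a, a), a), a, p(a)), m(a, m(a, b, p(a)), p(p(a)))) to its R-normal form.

1. m(p(0), m(m(p(0), m(p(a), a, a), a), a, p(a)), m(a, m(a, b, p(a)), p(p(a))))  →  m(p(0), p(m(p(0), m(p(a), a, a), a)), m(a, m(a, b, p(a)), p(p(a))))   [R4 at 2]
2. m(p(0), p(m(p(0), m(p(a), a, a), a)), m(a, m(a, b, p(a)), p(p(a))))  →  m(p(0), p(m(p(a), a, a)), m(a, m(a, b, p(a)), p(p(a))))   [R3 at 2.1]
3. m(p(0), p(m(p(a), a, a)), m(a, m(a, b, p(a)), p(p(a))))  →  m(p(0), p(a), m(a, m(a, b, p(a)), p(p(a))))   [R3 at 2.1]
4. m(p(0), p(a), m(a, m(a, b, p(a)), p(p(a))))  →  m(p(0), p(a), a)   [R1 at 3]
5. m(p(0), p(a), a)  →  p(a)   [R3 at ε]

p(a)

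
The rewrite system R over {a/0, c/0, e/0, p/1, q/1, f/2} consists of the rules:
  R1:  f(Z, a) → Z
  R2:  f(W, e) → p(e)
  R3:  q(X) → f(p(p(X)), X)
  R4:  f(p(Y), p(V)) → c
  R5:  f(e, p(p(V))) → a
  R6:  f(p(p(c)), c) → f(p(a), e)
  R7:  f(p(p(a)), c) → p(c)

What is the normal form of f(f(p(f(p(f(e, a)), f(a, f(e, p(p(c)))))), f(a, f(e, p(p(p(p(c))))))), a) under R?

1. f(f(p(f(p(f(e, a)), f(a, f(e, p(p(c)))))), f(a, f(e, p(p(p(p(c))))))), a)  →  f(p(f(p(f(e, a)), f(a, f(e, p(p(c)))))), f(a, f(e, p(p(p(p(c)))))))   [R1 at ε]
2. f(p(f(p(f(e, a)), f(a, f(e, p(p(c)))))), f(a, f(e, p(p(p(p(c)))))))  →  f(p(f(p(e), f(a, f(e, p(p(c)))))), f(a, f(e, p(p(p(p(c)))))))   [R1 at 1.1.1.1]
3. f(p(f(p(e), f(a, f(e, p(p(c)))))), f(a, f(e, p(p(p(p(c)))))))  →  f(p(f(p(e), f(a, a))), f(a, f(e, p(p(p(p(c)))))))   [R5 at 1.1.2.2]
4. f(p(f(p(e), f(a, a))), f(a, f(e, p(p(p(p(c)))))))  →  f(p(f(p(e), a)), f(a, f(e, p(p(p(p(c)))))))   [R1 at 1.1.2]
5. f(p(f(p(e), a)), f(a, f(e, p(p(p(p(c)))))))  →  f(p(p(e)), f(a, f(e, p(p(p(p(c)))))))   [R1 at 1.1]
6. f(p(p(e)), f(a, f(e, p(p(p(p(c)))))))  →  f(p(p(e)), f(a, a))   [R5 at 2.2]
7. f(p(p(e)), f(a, a))  →  f(p(p(e)), a)   [R1 at 2]
8. f(p(p(e)), a)  →  p(p(e))   [R1 at ε]

p(p(e))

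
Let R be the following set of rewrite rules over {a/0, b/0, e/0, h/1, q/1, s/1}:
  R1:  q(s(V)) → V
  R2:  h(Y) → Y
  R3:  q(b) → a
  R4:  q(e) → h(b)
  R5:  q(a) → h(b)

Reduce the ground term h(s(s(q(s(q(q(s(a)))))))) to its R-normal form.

s(s(b))

1. h(s(s(q(s(q(q(s(a))))))))  →  s(s(q(s(q(q(s(a)))))))   [R2 at ε]
2. s(s(q(s(q(q(s(a)))))))  →  s(s(q(q(s(a)))))   [R1 at 1.1]
3. s(s(q(q(s(a)))))  →  s(s(q(a)))   [R1 at 1.1.1]
4. s(s(q(a)))  →  s(s(h(b)))   [R5 at 1.1]
5. s(s(h(b)))  →  s(s(b))   [R2 at 1.1]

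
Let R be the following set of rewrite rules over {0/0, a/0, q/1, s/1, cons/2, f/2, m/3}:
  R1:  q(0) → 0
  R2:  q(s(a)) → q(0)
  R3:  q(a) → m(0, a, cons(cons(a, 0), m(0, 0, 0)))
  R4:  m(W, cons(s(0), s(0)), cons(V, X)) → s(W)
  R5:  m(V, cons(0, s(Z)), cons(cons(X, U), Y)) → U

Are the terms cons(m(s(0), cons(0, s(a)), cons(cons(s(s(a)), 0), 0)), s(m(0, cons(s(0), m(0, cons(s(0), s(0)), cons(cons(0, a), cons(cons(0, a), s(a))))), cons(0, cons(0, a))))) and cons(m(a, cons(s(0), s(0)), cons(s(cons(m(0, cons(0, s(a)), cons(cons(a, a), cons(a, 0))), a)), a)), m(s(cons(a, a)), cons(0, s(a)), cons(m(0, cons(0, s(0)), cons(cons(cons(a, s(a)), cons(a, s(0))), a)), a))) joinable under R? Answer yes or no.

Reduce t₁ = cons(m(s(0), cons(0, s(a)), cons(cons(s(s(a)), 0), 0)), s(m(0, cons(s(0), m(0, cons(s(0), s(0)), cons(cons(0, a), cons(cons(0, a), s(a))))), cons(0, cons(0, a))))):
1. cons(m(s(0), cons(0, s(a)), cons(cons(s(s(a)), 0), 0)), s(m(0, cons(s(0), m(0, cons(s(0), s(0)), cons(cons(0, a), cons(cons(0, a), s(a))))), cons(0, cons(0, a)))))  →  cons(0, s(m(0, cons(s(0), m(0, cons(s(0), s(0)), cons(cons(0, a), cons(cons(0, a), s(a))))), cons(0, cons(0, a)))))   [R5 at 1]
2. cons(0, s(m(0, cons(s(0), m(0, cons(s(0), s(0)), cons(cons(0, a), cons(cons(0, a), s(a))))), cons(0, cons(0, a)))))  →  cons(0, s(m(0, cons(s(0), s(0)), cons(0, cons(0, a)))))   [R4 at 2.1.2.2]
3. cons(0, s(m(0, cons(s(0), s(0)), cons(0, cons(0, a)))))  →  cons(0, s(s(0)))   [R4 at 2.1]

Reduce t₂ = cons(m(a, cons(s(0), s(0)), cons(s(cons(m(0, cons(0, s(a)), cons(cons(a, a), cons(a, 0))), a)), a)), m(s(cons(a, a)), cons(0, s(a)), cons(m(0, cons(0, s(0)), cons(cons(cons(a, s(a)), cons(a, s(0))), a)), a))):
1. cons(m(a, cons(s(0), s(0)), cons(s(cons(m(0, cons(0, s(a)), cons(cons(a, a), cons(a, 0))), a)), a)), m(s(cons(a, a)), cons(0, s(a)), cons(m(0, cons(0, s(0)), cons(cons(cons(a, s(a)), cons(a, s(0))), a)), a)))  →  cons(s(a), m(s(cons(a, a)), cons(0, s(a)), cons(m(0, cons(0, s(0)), cons(cons(cons(a, s(a)), cons(a, s(0))), a)), a)))   [R4 at 1]
2. cons(s(a), m(s(cons(a, a)), cons(0, s(a)), cons(m(0, cons(0, s(0)), cons(cons(cons(a, s(a)), cons(a, s(0))), a)), a)))  →  cons(s(a), m(s(cons(a, a)), cons(0, s(a)), cons(cons(a, s(0)), a)))   [R5 at 2.3.1]
3. cons(s(a), m(s(cons(a, a)), cons(0, s(a)), cons(cons(a, s(0)), a)))  →  cons(s(a), s(0))   [R5 at 2]

no — NF(t₁) = cons(0, s(s(0))), NF(t₂) = cons(s(a), s(0))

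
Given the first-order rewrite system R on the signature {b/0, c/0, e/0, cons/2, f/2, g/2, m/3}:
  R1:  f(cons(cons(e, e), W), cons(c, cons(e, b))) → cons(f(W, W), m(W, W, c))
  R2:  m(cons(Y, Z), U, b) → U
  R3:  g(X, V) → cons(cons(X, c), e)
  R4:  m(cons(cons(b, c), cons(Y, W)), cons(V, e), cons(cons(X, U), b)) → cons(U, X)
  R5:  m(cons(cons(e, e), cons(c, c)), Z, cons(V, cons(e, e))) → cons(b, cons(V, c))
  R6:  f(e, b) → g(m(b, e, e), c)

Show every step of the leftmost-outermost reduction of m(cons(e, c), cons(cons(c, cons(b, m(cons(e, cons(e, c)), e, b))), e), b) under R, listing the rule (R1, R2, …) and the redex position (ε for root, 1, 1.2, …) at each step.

1. m(cons(e, c), cons(cons(c, cons(b, m(cons(e, cons(e, c)), e, b))), e), b)  →  cons(cons(c, cons(b, m(cons(e, cons(e, c)), e, b))), e)   [R2 at ε]
2. cons(cons(c, cons(b, m(cons(e, cons(e, c)), e, b))), e)  →  cons(cons(c, cons(b, e)), e)   [R2 at 1.2.2]

cons(cons(c, cons(b, e)), e)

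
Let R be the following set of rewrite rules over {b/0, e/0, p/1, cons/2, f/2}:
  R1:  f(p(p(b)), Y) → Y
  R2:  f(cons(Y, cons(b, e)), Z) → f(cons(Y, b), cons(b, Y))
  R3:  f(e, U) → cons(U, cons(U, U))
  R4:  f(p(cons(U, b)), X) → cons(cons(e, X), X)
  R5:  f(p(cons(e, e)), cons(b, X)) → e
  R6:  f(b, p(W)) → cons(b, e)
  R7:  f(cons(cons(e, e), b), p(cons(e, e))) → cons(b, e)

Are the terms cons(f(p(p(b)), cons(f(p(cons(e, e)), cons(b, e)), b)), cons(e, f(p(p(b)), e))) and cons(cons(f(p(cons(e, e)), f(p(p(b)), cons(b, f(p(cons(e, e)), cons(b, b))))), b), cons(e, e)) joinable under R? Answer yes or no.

yes — NF(t₁) = cons(cons(e, b), cons(e, e)), NF(t₂) = cons(cons(e, b), cons(e, e))

Reduce t₁ = cons(f(p(p(b)), cons(f(p(cons(e, e)), cons(b, e)), b)), cons(e, f(p(p(b)), e))):
1. cons(f(p(p(b)), cons(f(p(cons(e, e)), cons(b, e)), b)), cons(e, f(p(p(b)), e)))  →  cons(cons(f(p(cons(e, e)), cons(b, e)), b), cons(e, f(p(p(b)), e)))   [R1 at 1]
2. cons(cons(f(p(cons(e, e)), cons(b, e)), b), cons(e, f(p(p(b)), e)))  →  cons(cons(e, b), cons(e, f(p(p(b)), e)))   [R5 at 1.1]
3. cons(cons(e, b), cons(e, f(p(p(b)), e)))  →  cons(cons(e, b), cons(e, e))   [R1 at 2.2]

Reduce t₂ = cons(cons(f(p(cons(e, e)), f(p(p(b)), cons(b, f(p(cons(e, e)), cons(b, b))))), b), cons(e, e)):
1. cons(cons(f(p(cons(e, e)), f(p(p(b)), cons(b, f(p(cons(e, e)), cons(b, b))))), b), cons(e, e))  →  cons(cons(f(p(cons(e, e)), cons(b, f(p(cons(e, e)), cons(b, b)))), b), cons(e, e))   [R1 at 1.1.2]
2. cons(cons(f(p(cons(e, e)), cons(b, f(p(cons(e, e)), cons(b, b)))), b), cons(e, e))  →  cons(cons(e, b), cons(e, e))   [R5 at 1.1]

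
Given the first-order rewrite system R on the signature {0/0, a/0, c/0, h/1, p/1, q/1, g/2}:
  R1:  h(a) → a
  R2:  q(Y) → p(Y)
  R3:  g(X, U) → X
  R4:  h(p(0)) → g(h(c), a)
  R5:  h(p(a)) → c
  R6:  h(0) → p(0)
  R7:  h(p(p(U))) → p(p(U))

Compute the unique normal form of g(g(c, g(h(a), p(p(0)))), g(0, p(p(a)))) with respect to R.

c

1. g(g(c, g(h(a), p(p(0)))), g(0, p(p(a))))  →  g(c, g(h(a), p(p(0))))   [R3 at ε]
2. g(c, g(h(a), p(p(0))))  →  c   [R3 at ε]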